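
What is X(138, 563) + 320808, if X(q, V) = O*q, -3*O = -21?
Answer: 321774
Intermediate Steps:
O = 7 (O = -⅓*(-21) = 7)
X(q, V) = 7*q
X(138, 563) + 320808 = 7*138 + 320808 = 966 + 320808 = 321774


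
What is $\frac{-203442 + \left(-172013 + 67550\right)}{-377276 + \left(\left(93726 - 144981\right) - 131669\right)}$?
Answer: $\frac{61581}{112040} \approx 0.54963$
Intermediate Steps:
$\frac{-203442 + \left(-172013 + 67550\right)}{-377276 + \left(\left(93726 - 144981\right) - 131669\right)} = \frac{-203442 - 104463}{-377276 - 182924} = - \frac{307905}{-377276 - 182924} = - \frac{307905}{-560200} = \left(-307905\right) \left(- \frac{1}{560200}\right) = \frac{61581}{112040}$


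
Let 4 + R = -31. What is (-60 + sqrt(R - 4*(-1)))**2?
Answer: (60 - I*sqrt(31))**2 ≈ 3569.0 - 668.13*I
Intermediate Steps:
R = -35 (R = -4 - 31 = -35)
(-60 + sqrt(R - 4*(-1)))**2 = (-60 + sqrt(-35 - 4*(-1)))**2 = (-60 + sqrt(-35 + 4))**2 = (-60 + sqrt(-31))**2 = (-60 + I*sqrt(31))**2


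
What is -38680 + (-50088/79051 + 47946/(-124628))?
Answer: -27220296847825/703712002 ≈ -38681.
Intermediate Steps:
-38680 + (-50088/79051 + 47946/(-124628)) = -38680 + (-50088*1/79051 + 47946*(-1/124628)) = -38680 + (-50088/79051 - 23973/62314) = -38680 - 716610465/703712002 = -27220296847825/703712002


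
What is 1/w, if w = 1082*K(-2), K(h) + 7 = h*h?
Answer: -1/3246 ≈ -0.00030807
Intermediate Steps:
K(h) = -7 + h² (K(h) = -7 + h*h = -7 + h²)
w = -3246 (w = 1082*(-7 + (-2)²) = 1082*(-7 + 4) = 1082*(-3) = -3246)
1/w = 1/(-3246) = -1/3246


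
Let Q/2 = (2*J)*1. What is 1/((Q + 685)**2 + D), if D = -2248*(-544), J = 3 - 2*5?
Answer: 1/1654561 ≈ 6.0439e-7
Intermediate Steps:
J = -7 (J = 3 - 10 = -7)
Q = -28 (Q = 2*((2*(-7))*1) = 2*(-14*1) = 2*(-14) = -28)
D = 1222912
1/((Q + 685)**2 + D) = 1/((-28 + 685)**2 + 1222912) = 1/(657**2 + 1222912) = 1/(431649 + 1222912) = 1/1654561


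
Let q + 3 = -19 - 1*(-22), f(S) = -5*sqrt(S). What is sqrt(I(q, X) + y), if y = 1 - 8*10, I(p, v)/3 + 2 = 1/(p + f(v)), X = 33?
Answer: sqrt(-257125 - 55*sqrt(33))/55 ≈ 9.2252*I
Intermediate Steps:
q = 0 (q = -3 + (-19 - 1*(-22)) = -3 + (-19 + 22) = -3 + 3 = 0)
I(p, v) = -6 + 3/(p - 5*sqrt(v))
y = -79 (y = 1 - 80 = -79)
sqrt(I(q, X) + y) = sqrt(3*(1 - 2*0 + 10*sqrt(33))/(0 - 5*sqrt(33)) - 79) = sqrt(3*(1 + 0 + 10*sqrt(33))/((-5*sqrt(33))) - 79) = sqrt(3*(-sqrt(33)/165)*(1 + 10*sqrt(33)) - 79) = sqrt(-sqrt(33)*(1 + 10*sqrt(33))/55 - 79) = sqrt(-79 - sqrt(33)*(1 + 10*sqrt(33))/55)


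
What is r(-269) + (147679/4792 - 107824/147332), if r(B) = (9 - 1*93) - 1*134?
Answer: -33167526993/176503736 ≈ -187.91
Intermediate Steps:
r(B) = -218 (r(B) = (9 - 93) - 134 = -84 - 134 = -218)
r(-269) + (147679/4792 - 107824/147332) = -218 + (147679/4792 - 107824/147332) = -218 + (147679*(1/4792) - 107824*1/147332) = -218 + (147679/4792 - 26956/36833) = -218 + 5310287455/176503736 = -33167526993/176503736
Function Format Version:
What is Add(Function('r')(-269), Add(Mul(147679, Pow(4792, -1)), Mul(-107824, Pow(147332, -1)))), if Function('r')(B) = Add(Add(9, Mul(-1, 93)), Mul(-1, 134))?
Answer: Rational(-33167526993, 176503736) ≈ -187.91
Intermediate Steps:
Function('r')(B) = -218 (Function('r')(B) = Add(Add(9, -93), -134) = Add(-84, -134) = -218)
Add(Function('r')(-269), Add(Mul(147679, Pow(4792, -1)), Mul(-107824, Pow(147332, -1)))) = Add(-218, Add(Mul(147679, Pow(4792, -1)), Mul(-107824, Pow(147332, -1)))) = Add(-218, Add(Mul(147679, Rational(1, 4792)), Mul(-107824, Rational(1, 147332)))) = Add(-218, Add(Rational(147679, 4792), Rational(-26956, 36833))) = Add(-218, Rational(5310287455, 176503736)) = Rational(-33167526993, 176503736)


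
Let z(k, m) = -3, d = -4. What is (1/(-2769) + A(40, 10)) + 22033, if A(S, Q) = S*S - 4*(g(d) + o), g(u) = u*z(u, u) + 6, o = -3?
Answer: 65273636/2769 ≈ 23573.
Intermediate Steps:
g(u) = 6 - 3*u (g(u) = u*(-3) + 6 = -3*u + 6 = 6 - 3*u)
A(S, Q) = -60 + S² (A(S, Q) = S*S - 4*((6 - 3*(-4)) - 3) = S² - 4*((6 + 12) - 3) = S² - 4*(18 - 3) = S² - 4*15 = S² - 60 = -60 + S²)
(1/(-2769) + A(40, 10)) + 22033 = (1/(-2769) + (-60 + 40²)) + 22033 = (-1/2769 + (-60 + 1600)) + 22033 = (-1/2769 + 1540) + 22033 = 4264259/2769 + 22033 = 65273636/2769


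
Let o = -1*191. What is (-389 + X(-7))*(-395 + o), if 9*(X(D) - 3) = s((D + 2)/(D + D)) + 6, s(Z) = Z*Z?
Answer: 199152979/882 ≈ 2.2580e+5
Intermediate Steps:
s(Z) = Z**2
o = -191
X(D) = 11/3 + (2 + D)**2/(36*D**2) (X(D) = 3 + (((D + 2)/(D + D))**2 + 6)/9 = 3 + (((2 + D)/((2*D)))**2 + 6)/9 = 3 + (((2 + D)*(1/(2*D)))**2 + 6)/9 = 3 + (((2 + D)/(2*D))**2 + 6)/9 = 3 + ((2 + D)**2/(4*D**2) + 6)/9 = 3 + (6 + (2 + D)**2/(4*D**2))/9 = 3 + (2/3 + (2 + D)**2/(36*D**2)) = 11/3 + (2 + D)**2/(36*D**2))
(-389 + X(-7))*(-395 + o) = (-389 + (11/3 + (1/36)*(2 - 7)**2/(-7)**2))*(-395 - 191) = (-389 + (11/3 + (1/36)*(1/49)*(-5)**2))*(-586) = (-389 + (11/3 + (1/36)*(1/49)*25))*(-586) = (-389 + (11/3 + 25/1764))*(-586) = (-389 + 6493/1764)*(-586) = -679703/1764*(-586) = 199152979/882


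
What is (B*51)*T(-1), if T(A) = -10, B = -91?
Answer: 46410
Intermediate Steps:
(B*51)*T(-1) = -91*51*(-10) = -4641*(-10) = 46410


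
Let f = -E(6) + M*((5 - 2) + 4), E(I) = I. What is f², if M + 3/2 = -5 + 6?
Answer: 361/4 ≈ 90.250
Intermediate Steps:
M = -½ (M = -3/2 + (-5 + 6) = -3/2 + 1 = -½ ≈ -0.50000)
f = -19/2 (f = -1*6 - ((5 - 2) + 4)/2 = -6 - (3 + 4)/2 = -6 - ½*7 = -6 - 7/2 = -19/2 ≈ -9.5000)
f² = (-19/2)² = 361/4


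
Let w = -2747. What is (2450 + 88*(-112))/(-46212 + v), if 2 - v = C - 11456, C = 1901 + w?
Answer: 529/2422 ≈ 0.21841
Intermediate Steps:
C = -846 (C = 1901 - 2747 = -846)
v = 12304 (v = 2 - (-846 - 11456) = 2 - 1*(-12302) = 2 + 12302 = 12304)
(2450 + 88*(-112))/(-46212 + v) = (2450 + 88*(-112))/(-46212 + 12304) = (2450 - 9856)/(-33908) = -7406*(-1/33908) = 529/2422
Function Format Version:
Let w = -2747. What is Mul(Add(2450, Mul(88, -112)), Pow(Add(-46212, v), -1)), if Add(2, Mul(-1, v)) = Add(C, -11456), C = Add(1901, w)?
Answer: Rational(529, 2422) ≈ 0.21841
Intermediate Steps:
C = -846 (C = Add(1901, -2747) = -846)
v = 12304 (v = Add(2, Mul(-1, Add(-846, -11456))) = Add(2, Mul(-1, -12302)) = Add(2, 12302) = 12304)
Mul(Add(2450, Mul(88, -112)), Pow(Add(-46212, v), -1)) = Mul(Add(2450, Mul(88, -112)), Pow(Add(-46212, 12304), -1)) = Mul(Add(2450, -9856), Pow(-33908, -1)) = Mul(-7406, Rational(-1, 33908)) = Rational(529, 2422)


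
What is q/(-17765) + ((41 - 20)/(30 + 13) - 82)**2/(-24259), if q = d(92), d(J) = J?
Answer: -13080595241/46873361095 ≈ -0.27906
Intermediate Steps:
q = 92
q/(-17765) + ((41 - 20)/(30 + 13) - 82)**2/(-24259) = 92/(-17765) + ((41 - 20)/(30 + 13) - 82)**2/(-24259) = 92*(-1/17765) + (21/43 - 82)**2*(-1/24259) = -92/17765 + (21*(1/43) - 82)**2*(-1/24259) = -92/17765 + (21/43 - 82)**2*(-1/24259) = -92/17765 + (-3505/43)**2*(-1/24259) = -92/17765 + (12285025/1849)*(-1/24259) = -92/17765 - 12285025/44854891 = -13080595241/46873361095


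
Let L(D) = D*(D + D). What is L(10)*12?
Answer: 2400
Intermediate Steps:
L(D) = 2*D² (L(D) = D*(2*D) = 2*D²)
L(10)*12 = (2*10²)*12 = (2*100)*12 = 200*12 = 2400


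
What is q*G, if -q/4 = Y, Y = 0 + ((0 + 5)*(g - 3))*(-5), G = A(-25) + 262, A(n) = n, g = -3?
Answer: -142200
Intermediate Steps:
G = 237 (G = -25 + 262 = 237)
Y = 150 (Y = 0 + ((0 + 5)*(-3 - 3))*(-5) = 0 + (5*(-6))*(-5) = 0 - 30*(-5) = 0 + 150 = 150)
q = -600 (q = -4*150 = -600)
q*G = -600*237 = -142200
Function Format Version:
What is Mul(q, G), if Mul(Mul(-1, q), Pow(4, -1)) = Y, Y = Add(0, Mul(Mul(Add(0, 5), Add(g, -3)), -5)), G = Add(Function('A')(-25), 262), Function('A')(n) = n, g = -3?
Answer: -142200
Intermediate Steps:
G = 237 (G = Add(-25, 262) = 237)
Y = 150 (Y = Add(0, Mul(Mul(Add(0, 5), Add(-3, -3)), -5)) = Add(0, Mul(Mul(5, -6), -5)) = Add(0, Mul(-30, -5)) = Add(0, 150) = 150)
q = -600 (q = Mul(-4, 150) = -600)
Mul(q, G) = Mul(-600, 237) = -142200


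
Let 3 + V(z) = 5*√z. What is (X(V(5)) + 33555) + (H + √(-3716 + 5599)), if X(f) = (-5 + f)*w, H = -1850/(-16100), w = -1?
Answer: 10807323/322 + √1883 - 5*√5 ≈ 33595.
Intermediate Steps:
V(z) = -3 + 5*√z
H = 37/322 (H = -1850*(-1/16100) = 37/322 ≈ 0.11491)
X(f) = 5 - f (X(f) = (-5 + f)*(-1) = 5 - f)
(X(V(5)) + 33555) + (H + √(-3716 + 5599)) = ((5 - (-3 + 5*√5)) + 33555) + (37/322 + √(-3716 + 5599)) = ((5 + (3 - 5*√5)) + 33555) + (37/322 + √1883) = ((8 - 5*√5) + 33555) + (37/322 + √1883) = (33563 - 5*√5) + (37/322 + √1883) = 10807323/322 + √1883 - 5*√5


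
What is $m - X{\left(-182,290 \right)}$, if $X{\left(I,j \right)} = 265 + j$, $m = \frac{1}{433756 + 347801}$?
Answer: $- \frac{433764134}{781557} \approx -555.0$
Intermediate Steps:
$m = \frac{1}{781557} \approx 1.2795 \cdot 10^{-6}$
$m - X{\left(-182,290 \right)} = \frac{1}{781557} - \left(265 + 290\right) = \frac{1}{781557} - 555 = - \frac{433764134}{781557}$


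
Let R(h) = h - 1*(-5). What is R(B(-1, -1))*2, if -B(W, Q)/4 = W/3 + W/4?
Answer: 44/3 ≈ 14.667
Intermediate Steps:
B(W, Q) = -7*W/3 (B(W, Q) = -4*(W/3 + W/4) = -7*W/3)
R(h) = 5 + h (R(h) = h + 5 = 5 + h)
R(B(-1, -1))*2 = (5 - 7/3*(-1))*2 = (5 + 7/3)*2 = (22/3)*2 = 44/3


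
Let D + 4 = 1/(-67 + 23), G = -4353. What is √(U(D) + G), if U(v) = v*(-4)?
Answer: I*√524766/11 ≈ 65.855*I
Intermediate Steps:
D = -177/44 (D = -4 + 1/(-67 + 23) = -4 + 1/(-44) = -4 - 1/44 = -177/44 ≈ -4.0227)
U(v) = -4*v
√(U(D) + G) = √(-4*(-177/44) - 4353) = √(177/11 - 4353) = √(-47706/11) = I*√524766/11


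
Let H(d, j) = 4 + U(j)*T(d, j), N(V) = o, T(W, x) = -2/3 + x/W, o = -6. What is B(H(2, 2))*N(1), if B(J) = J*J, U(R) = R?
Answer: -392/3 ≈ -130.67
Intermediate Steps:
T(W, x) = -⅔ + x/W (T(W, x) = -2*⅓ + x/W = -⅔ + x/W)
N(V) = -6
H(d, j) = 4 + j*(-⅔ + j/d)
B(J) = J²
B(H(2, 2))*N(1) = (4 - ⅔*2 + 2²/2)²*(-6) = (4 - 4/3 + (½)*4)²*(-6) = (4 - 4/3 + 2)²*(-6) = (14/3)²*(-6) = (196/9)*(-6) = -392/3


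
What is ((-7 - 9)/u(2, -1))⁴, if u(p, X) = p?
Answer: 4096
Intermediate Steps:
((-7 - 9)/u(2, -1))⁴ = ((-7 - 9)/2)⁴ = (-16*½)⁴ = (-8)⁴ = 4096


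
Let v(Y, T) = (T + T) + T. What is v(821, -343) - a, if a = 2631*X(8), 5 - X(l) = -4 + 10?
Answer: 1602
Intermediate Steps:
X(l) = -1 (X(l) = 5 - (-4 + 10) = 5 - 1*6 = 5 - 6 = -1)
a = -2631 (a = 2631*(-1) = -2631)
v(Y, T) = 3*T (v(Y, T) = 2*T + T = 3*T)
v(821, -343) - a = 3*(-343) - 1*(-2631) = -1029 + 2631 = 1602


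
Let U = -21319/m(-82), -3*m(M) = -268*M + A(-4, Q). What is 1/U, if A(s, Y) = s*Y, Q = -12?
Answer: 22024/63957 ≈ 0.34436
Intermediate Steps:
A(s, Y) = Y*s
m(M) = -16 + 268*M/3 (m(M) = -(-268*M - 12*(-4))/3 = -(-268*M + 48)/3 = -(48 - 268*M)/3 = -16 + 268*M/3)
U = 63957/22024 (U = -21319/(-16 + (268/3)*(-82)) = -21319/(-16 - 21976/3) = -21319/(-22024/3) = -21319*(-3/22024) = 63957/22024 ≈ 2.9040)
1/U = 1/(63957/22024) = 22024/63957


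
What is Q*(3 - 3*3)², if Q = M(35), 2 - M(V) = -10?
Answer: 432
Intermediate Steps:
M(V) = 12 (M(V) = 2 - 1*(-10) = 2 + 10 = 12)
Q = 12
Q*(3 - 3*3)² = 12*(3 - 3*3)² = 12*(3 - 9)² = 12*(-6)² = 12*36 = 432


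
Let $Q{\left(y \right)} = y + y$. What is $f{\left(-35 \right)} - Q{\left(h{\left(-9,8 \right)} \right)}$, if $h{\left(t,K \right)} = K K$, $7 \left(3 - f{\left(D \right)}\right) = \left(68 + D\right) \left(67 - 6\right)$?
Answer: $- \frac{2888}{7} \approx -412.57$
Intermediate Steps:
$f{\left(D \right)} = - \frac{4127}{7} - \frac{61 D}{7}$ ($f{\left(D \right)} = 3 - \frac{\left(68 + D\right) \left(67 - 6\right)}{7} = 3 - \frac{\left(68 + D\right) 61}{7} = 3 - \frac{4148 + 61 D}{7} = 3 - \left(\frac{4148}{7} + \frac{61 D}{7}\right) = - \frac{4127}{7} - \frac{61 D}{7}$)
$h{\left(t,K \right)} = K^{2}$
$Q{\left(y \right)} = 2 y$
$f{\left(-35 \right)} - Q{\left(h{\left(-9,8 \right)} \right)} = \left(- \frac{4127}{7} - -305\right) - 2 \cdot 8^{2} = \left(- \frac{4127}{7} + 305\right) - 2 \cdot 64 = - \frac{1992}{7} - 128 = - \frac{2888}{7}$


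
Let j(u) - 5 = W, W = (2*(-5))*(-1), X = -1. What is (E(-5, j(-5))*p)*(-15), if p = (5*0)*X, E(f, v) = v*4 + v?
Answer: 0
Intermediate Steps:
W = 10 (W = -10*(-1) = 10)
j(u) = 15 (j(u) = 5 + 10 = 15)
E(f, v) = 5*v (E(f, v) = 4*v + v = 5*v)
p = 0 (p = (5*0)*(-1) = 0*(-1) = 0)
(E(-5, j(-5))*p)*(-15) = ((5*15)*0)*(-15) = (75*0)*(-15) = 0*(-15) = 0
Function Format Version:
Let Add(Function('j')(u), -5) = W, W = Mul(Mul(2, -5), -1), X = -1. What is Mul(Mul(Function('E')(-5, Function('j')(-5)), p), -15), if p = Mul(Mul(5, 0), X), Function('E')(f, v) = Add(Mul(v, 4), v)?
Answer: 0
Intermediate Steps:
W = 10 (W = Mul(-10, -1) = 10)
Function('j')(u) = 15 (Function('j')(u) = Add(5, 10) = 15)
Function('E')(f, v) = Mul(5, v) (Function('E')(f, v) = Add(Mul(4, v), v) = Mul(5, v))
p = 0 (p = Mul(Mul(5, 0), -1) = Mul(0, -1) = 0)
Mul(Mul(Function('E')(-5, Function('j')(-5)), p), -15) = Mul(Mul(Mul(5, 15), 0), -15) = Mul(Mul(75, 0), -15) = Mul(0, -15) = 0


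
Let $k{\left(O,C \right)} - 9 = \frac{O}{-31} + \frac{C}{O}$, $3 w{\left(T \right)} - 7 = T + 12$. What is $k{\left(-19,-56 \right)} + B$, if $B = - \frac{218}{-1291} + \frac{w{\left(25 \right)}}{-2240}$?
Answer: $\frac{16252725211}{1277470320} \approx 12.723$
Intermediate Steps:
$w{\left(T \right)} = \frac{19}{3} + \frac{T}{3}$ ($w{\left(T \right)} = \frac{7}{3} + \frac{T + 12}{3} = \frac{7}{3} + \frac{12 + T}{3} = \frac{7}{3} + \left(4 + \frac{T}{3}\right) = \frac{19}{3} + \frac{T}{3}$)
$k{\left(O,C \right)} = 9 - \frac{O}{31} + \frac{C}{O}$ ($k{\left(O,C \right)} = 9 + \left(\frac{O}{-31} + \frac{C}{O}\right) = 9 + \left(O \left(- \frac{1}{31}\right) + \frac{C}{O}\right) = 9 + \left(- \frac{O}{31} + \frac{C}{O}\right) = 9 - \frac{O}{31} + \frac{C}{O}$)
$B = \frac{352039}{2168880}$ ($B = - \frac{218}{-1291} + \frac{\frac{19}{3} + \frac{1}{3} \cdot 25}{-2240} = \left(-218\right) \left(- \frac{1}{1291}\right) + \left(\frac{19}{3} + \frac{25}{3}\right) \left(- \frac{1}{2240}\right) = \frac{218}{1291} + \frac{44}{3} \left(- \frac{1}{2240}\right) = \frac{218}{1291} - \frac{11}{1680} = \frac{352039}{2168880} \approx 0.16231$)
$k{\left(-19,-56 \right)} + B = \left(9 - - \frac{19}{31} - \frac{56}{-19}\right) + \frac{352039}{2168880} = \left(9 + \frac{19}{31} - - \frac{56}{19}\right) + \frac{352039}{2168880} = \left(9 + \frac{19}{31} + \frac{56}{19}\right) + \frac{352039}{2168880} = \frac{7398}{589} + \frac{352039}{2168880} = \frac{16252725211}{1277470320}$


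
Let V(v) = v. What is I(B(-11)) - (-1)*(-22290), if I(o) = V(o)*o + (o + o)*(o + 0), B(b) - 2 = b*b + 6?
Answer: 27633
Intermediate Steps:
B(b) = 8 + b² (B(b) = 2 + (b*b + 6) = 2 + (b² + 6) = 2 + (6 + b²) = 8 + b²)
I(o) = 3*o² (I(o) = o*o + (o + o)*(o + 0) = o² + (2*o)*o = o² + 2*o² = 3*o²)
I(B(-11)) - (-1)*(-22290) = 3*(8 + (-11)²)² - (-1)*(-22290) = 3*(8 + 121)² - 1*22290 = 3*129² - 22290 = 3*16641 - 22290 = 49923 - 22290 = 27633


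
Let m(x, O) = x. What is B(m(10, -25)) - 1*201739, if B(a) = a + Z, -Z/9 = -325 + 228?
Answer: -200856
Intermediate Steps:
Z = 873 (Z = -9*(-325 + 228) = -9*(-97) = 873)
B(a) = 873 + a (B(a) = a + 873 = 873 + a)
B(m(10, -25)) - 1*201739 = (873 + 10) - 1*201739 = 883 - 201739 = -200856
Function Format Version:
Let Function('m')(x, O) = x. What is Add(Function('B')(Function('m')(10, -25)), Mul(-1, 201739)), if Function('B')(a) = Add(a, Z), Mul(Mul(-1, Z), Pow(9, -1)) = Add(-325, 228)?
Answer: -200856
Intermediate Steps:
Z = 873 (Z = Mul(-9, Add(-325, 228)) = Mul(-9, -97) = 873)
Function('B')(a) = Add(873, a) (Function('B')(a) = Add(a, 873) = Add(873, a))
Add(Function('B')(Function('m')(10, -25)), Mul(-1, 201739)) = Add(Add(873, 10), Mul(-1, 201739)) = Add(883, -201739) = -200856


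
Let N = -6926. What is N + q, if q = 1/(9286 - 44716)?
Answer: -245388181/35430 ≈ -6926.0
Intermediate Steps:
q = -1/35430 (q = 1/(-35430) = -1/35430 ≈ -2.8225e-5)
N + q = -6926 - 1/35430 = -245388181/35430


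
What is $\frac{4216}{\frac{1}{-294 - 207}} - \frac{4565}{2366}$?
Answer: $- \frac{4997507621}{2366} \approx -2.1122 \cdot 10^{6}$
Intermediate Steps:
$\frac{4216}{\frac{1}{-294 - 207}} - \frac{4565}{2366} = \frac{4216}{\frac{1}{-501}} - \frac{4565}{2366} = \frac{4216}{- \frac{1}{501}} - \frac{4565}{2366} = 4216 \left(-501\right) - \frac{4565}{2366} = -2112216 - \frac{4565}{2366} = - \frac{4997507621}{2366}$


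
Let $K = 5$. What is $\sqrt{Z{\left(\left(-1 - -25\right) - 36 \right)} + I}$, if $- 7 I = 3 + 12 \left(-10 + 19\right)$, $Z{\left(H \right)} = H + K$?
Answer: $\frac{4 i \sqrt{70}}{7} \approx 4.7809 i$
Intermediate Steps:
$Z{\left(H \right)} = 5 + H$ ($Z{\left(H \right)} = H + 5 = 5 + H$)
$I = - \frac{111}{7}$ ($I = - \frac{3 + 12 \left(-10 + 19\right)}{7} = - \frac{3 + 12 \cdot 9}{7} = - \frac{3 + 108}{7} = \left(- \frac{1}{7}\right) 111 = - \frac{111}{7} \approx -15.857$)
$\sqrt{Z{\left(\left(-1 - -25\right) - 36 \right)} + I} = \sqrt{\left(5 - 12\right) - \frac{111}{7}} = \sqrt{-7 - \frac{111}{7}} = \sqrt{- \frac{160}{7}} = \frac{4 i \sqrt{70}}{7}$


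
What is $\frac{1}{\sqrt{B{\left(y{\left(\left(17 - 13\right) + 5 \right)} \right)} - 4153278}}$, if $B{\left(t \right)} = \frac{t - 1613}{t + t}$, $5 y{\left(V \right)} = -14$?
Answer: $- \frac{2 i \sqrt{813985935}}{116283705} \approx - 0.0004907 i$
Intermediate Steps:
$y{\left(V \right)} = - \frac{14}{5}$ ($y{\left(V \right)} = \frac{1}{5} \left(-14\right) = - \frac{14}{5}$)
$B{\left(t \right)} = \frac{-1613 + t}{2 t}$
$\frac{1}{\sqrt{B{\left(y{\left(\left(17 - 13\right) + 5 \right)} \right)} - 4153278}} = \frac{1}{\sqrt{\frac{-1613 - \frac{14}{5}}{2 \left(- \frac{14}{5}\right)} - 4153278}} = \frac{1}{\sqrt{\frac{1}{2} \left(- \frac{5}{14}\right) \left(- \frac{8079}{5}\right) - 4153278}} = \frac{1}{\sqrt{\frac{8079}{28} - 4153278}} = \frac{1}{\sqrt{- \frac{116283705}{28}}} = \frac{1}{\frac{1}{14} i \sqrt{813985935}} = - \frac{2 i \sqrt{813985935}}{116283705}$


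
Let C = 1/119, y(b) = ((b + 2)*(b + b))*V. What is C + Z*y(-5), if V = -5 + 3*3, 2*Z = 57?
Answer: 406981/119 ≈ 3420.0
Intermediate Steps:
Z = 57/2 (Z = (½)*57 = 57/2 ≈ 28.500)
V = 4 (V = -5 + 9 = 4)
y(b) = 8*b*(2 + b) (y(b) = ((b + 2)*(b + b))*4 = ((2 + b)*(2*b))*4 = (2*b*(2 + b))*4 = 8*b*(2 + b))
C = 1/119 ≈ 0.0084034
C + Z*y(-5) = 1/119 + 57*(8*(-5)*(2 - 5))/2 = 1/119 + 57*(8*(-5)*(-3))/2 = 1/119 + (57/2)*120 = 1/119 + 3420 = 406981/119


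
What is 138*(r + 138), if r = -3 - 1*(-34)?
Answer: 23322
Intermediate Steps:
r = 31 (r = -3 + 34 = 31)
138*(r + 138) = 138*(31 + 138) = 138*169 = 23322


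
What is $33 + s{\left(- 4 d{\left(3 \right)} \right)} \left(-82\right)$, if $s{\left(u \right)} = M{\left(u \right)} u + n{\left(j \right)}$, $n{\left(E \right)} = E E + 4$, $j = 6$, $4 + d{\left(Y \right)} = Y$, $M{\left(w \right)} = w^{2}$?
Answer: $-8495$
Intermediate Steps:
$d{\left(Y \right)} = -4 + Y$
$n{\left(E \right)} = 4 + E^{2}$ ($n{\left(E \right)} = E^{2} + 4 = 4 + E^{2}$)
$s{\left(u \right)} = 40 + u^{3}$ ($s{\left(u \right)} = u^{2} u + \left(4 + 6^{2}\right) = u^{3} + \left(4 + 36\right) = u^{3} + 40 = 40 + u^{3}$)
$33 + s{\left(- 4 d{\left(3 \right)} \right)} \left(-82\right) = 33 + \left(40 + \left(- 4 \left(-4 + 3\right)\right)^{3}\right) \left(-82\right) = 33 + \left(40 + \left(\left(-4\right) \left(-1\right)\right)^{3}\right) \left(-82\right) = 33 + \left(40 + 4^{3}\right) \left(-82\right) = 33 + \left(40 + 64\right) \left(-82\right) = 33 + 104 \left(-82\right) = 33 - 8528 = -8495$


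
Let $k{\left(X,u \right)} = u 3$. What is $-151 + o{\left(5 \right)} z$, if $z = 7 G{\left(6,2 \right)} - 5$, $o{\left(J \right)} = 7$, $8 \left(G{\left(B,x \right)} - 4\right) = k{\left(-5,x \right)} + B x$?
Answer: $\frac{481}{4} \approx 120.25$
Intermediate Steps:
$k{\left(X,u \right)} = 3 u$
$G{\left(B,x \right)} = 4 + \frac{3 x}{8} + \frac{B x}{8}$ ($G{\left(B,x \right)} = 4 + \frac{3 x + B x}{8} = 4 + \left(\frac{3 x}{8} + \frac{B x}{8}\right) = 4 + \frac{3 x}{8} + \frac{B x}{8}$)
$z = \frac{155}{4}$ ($z = 7 \left(4 + \frac{3}{8} \cdot 2 + \frac{1}{8} \cdot 6 \cdot 2\right) - 5 = 7 \left(4 + \frac{3}{4} + \frac{3}{2}\right) - 5 = 7 \cdot \frac{25}{4} - 5 = \frac{175}{4} - 5 = \frac{155}{4} \approx 38.75$)
$-151 + o{\left(5 \right)} z = -151 + 7 \cdot \frac{155}{4} = -151 + \frac{1085}{4} = \frac{481}{4}$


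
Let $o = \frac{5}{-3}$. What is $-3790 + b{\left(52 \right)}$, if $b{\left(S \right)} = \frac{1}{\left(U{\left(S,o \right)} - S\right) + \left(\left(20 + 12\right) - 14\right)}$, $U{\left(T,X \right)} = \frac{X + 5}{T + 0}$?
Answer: $- \frac{10032208}{2647} \approx -3790.0$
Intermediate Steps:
$o = - \frac{5}{3}$ ($o = 5 \left(- \frac{1}{3}\right) = - \frac{5}{3} \approx -1.6667$)
$U{\left(T,X \right)} = \frac{5 + X}{T}$
$b{\left(S \right)} = \frac{1}{18 - S + \frac{10}{3 S}}$ ($b{\left(S \right)} = \frac{1}{\left(\frac{5 - \frac{5}{3}}{S} - S\right) + \left(\left(20 + 12\right) - 14\right)} = \frac{1}{\left(\frac{1}{S} \frac{10}{3} - S\right) + \left(32 - 14\right)} = \frac{1}{\left(\frac{10}{3 S} - S\right) + 18} = \frac{1}{\left(- S + \frac{10}{3 S}\right) + 18} = \frac{1}{18 - S + \frac{10}{3 S}}$)
$-3790 + b{\left(52 \right)} = -3790 + 3 \cdot 52 \frac{1}{10 + 3 \cdot 52 \left(18 - 52\right)} = -3790 + 3 \cdot 52 \frac{1}{10 + 3 \cdot 52 \left(-34\right)} = -3790 + 3 \cdot 52 \frac{1}{10 - 5304} = -3790 + 3 \cdot 52 \frac{1}{-5294} = -3790 + 3 \cdot 52 \left(- \frac{1}{5294}\right) = -3790 - \frac{78}{2647} = - \frac{10032208}{2647}$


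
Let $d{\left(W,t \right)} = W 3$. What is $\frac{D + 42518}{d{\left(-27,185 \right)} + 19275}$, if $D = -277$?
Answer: $\frac{42241}{19194} \approx 2.2007$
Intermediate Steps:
$d{\left(W,t \right)} = 3 W$
$\frac{D + 42518}{d{\left(-27,185 \right)} + 19275} = \frac{-277 + 42518}{3 \left(-27\right) + 19275} = \frac{42241}{-81 + 19275} = \frac{42241}{19194}$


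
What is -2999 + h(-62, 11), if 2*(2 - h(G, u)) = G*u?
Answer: -2656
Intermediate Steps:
h(G, u) = 2 - G*u/2
-2999 + h(-62, 11) = -2999 + (2 - ½*(-62)*11) = -2999 + (2 + 341) = -2999 + 343 = -2656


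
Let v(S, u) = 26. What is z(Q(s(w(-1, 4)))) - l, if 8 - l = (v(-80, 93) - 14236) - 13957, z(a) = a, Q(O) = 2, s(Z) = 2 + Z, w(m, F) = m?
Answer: -28173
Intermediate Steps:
l = 28175 (l = 8 - ((26 - 14236) - 13957) = 8 - (-14210 - 13957) = 8 - 1*(-28167) = 8 + 28167 = 28175)
z(Q(s(w(-1, 4)))) - l = 2 - 1*28175 = 2 - 28175 = -28173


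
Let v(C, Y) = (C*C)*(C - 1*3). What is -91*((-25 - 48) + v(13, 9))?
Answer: -147147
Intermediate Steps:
v(C, Y) = C**2*(-3 + C) (v(C, Y) = C**2*(C - 3) = C**2*(-3 + C))
-91*((-25 - 48) + v(13, 9)) = -91*((-25 - 48) + 13**2*(-3 + 13)) = -91*(-73 + 169*10) = -91*(-73 + 1690) = -91*1617 = -147147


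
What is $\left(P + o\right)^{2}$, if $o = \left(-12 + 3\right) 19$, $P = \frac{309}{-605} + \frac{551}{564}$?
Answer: $\frac{3386022681790681}{116431088400} \approx 29082.0$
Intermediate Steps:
$P = \frac{159079}{341220}$ ($P = 309 \left(- \frac{1}{605}\right) + 551 \cdot \frac{1}{564} = - \frac{309}{605} + \frac{551}{564} = \frac{159079}{341220} \approx 0.46621$)
$o = -171$ ($o = \left(-9\right) 19 = -171$)
$\left(P + o\right)^{2} = \left(\frac{159079}{341220} - 171\right)^{2} = \left(- \frac{58189541}{341220}\right)^{2} = \frac{3386022681790681}{116431088400}$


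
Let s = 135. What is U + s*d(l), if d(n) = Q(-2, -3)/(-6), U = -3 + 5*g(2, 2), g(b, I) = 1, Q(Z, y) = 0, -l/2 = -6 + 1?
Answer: 2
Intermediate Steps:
l = 10 (l = -2*(-6 + 1) = -2*(-5) = 10)
U = 2 (U = -3 + 5*1 = -3 + 5 = 2)
d(n) = 0 (d(n) = 0/(-6) = 0*(-⅙) = 0)
U + s*d(l) = 2 + 135*0 = 2 + 0 = 2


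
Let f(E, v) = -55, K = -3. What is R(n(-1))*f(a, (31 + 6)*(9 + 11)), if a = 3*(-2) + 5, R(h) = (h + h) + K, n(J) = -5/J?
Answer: -385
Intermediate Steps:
R(h) = -3 + 2*h (R(h) = (h + h) - 3 = 2*h - 3 = -3 + 2*h)
a = -1 (a = -6 + 5 = -1)
R(n(-1))*f(a, (31 + 6)*(9 + 11)) = (-3 + 2*(-5/(-1)))*(-55) = (-3 + 2*(-5*(-1)))*(-55) = (-3 + 2*5)*(-55) = (-3 + 10)*(-55) = 7*(-55) = -385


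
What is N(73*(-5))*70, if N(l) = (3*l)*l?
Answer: 27977250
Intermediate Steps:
N(l) = 3*l²
N(73*(-5))*70 = (3*(73*(-5))²)*70 = (3*(-365)²)*70 = (3*133225)*70 = 399675*70 = 27977250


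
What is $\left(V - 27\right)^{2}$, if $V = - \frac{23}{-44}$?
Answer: $\frac{1357225}{1936} \approx 701.05$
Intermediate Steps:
$V = \frac{23}{44}$ ($V = \left(-23\right) \left(- \frac{1}{44}\right) = \frac{23}{44} \approx 0.52273$)
$\left(V - 27\right)^{2} = \left(\frac{23}{44} - 27\right)^{2} = \left(- \frac{1165}{44}\right)^{2} = \frac{1357225}{1936}$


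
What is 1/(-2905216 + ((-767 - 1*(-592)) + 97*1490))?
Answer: -1/2760861 ≈ -3.6221e-7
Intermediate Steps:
1/(-2905216 + ((-767 - 1*(-592)) + 97*1490)) = 1/(-2905216 + ((-767 + 592) + 144530)) = 1/(-2905216 + (-175 + 144530)) = 1/(-2905216 + 144355) = 1/(-2760861) = -1/2760861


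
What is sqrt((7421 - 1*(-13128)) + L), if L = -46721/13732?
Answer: sqrt(968559660651)/6866 ≈ 143.34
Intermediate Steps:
L = -46721/13732 (L = -46721*1/13732 = -46721/13732 ≈ -3.4023)
sqrt((7421 - 1*(-13128)) + L) = sqrt((7421 - 1*(-13128)) - 46721/13732) = sqrt((7421 + 13128) - 46721/13732) = sqrt(20549 - 46721/13732) = sqrt(282132147/13732) = sqrt(968559660651)/6866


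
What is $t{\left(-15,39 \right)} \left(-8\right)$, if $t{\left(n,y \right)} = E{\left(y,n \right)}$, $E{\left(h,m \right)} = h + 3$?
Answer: $-336$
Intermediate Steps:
$E{\left(h,m \right)} = 3 + h$
$t{\left(n,y \right)} = 3 + y$
$t{\left(-15,39 \right)} \left(-8\right) = \left(3 + 39\right) \left(-8\right) = 42 \left(-8\right) = -336$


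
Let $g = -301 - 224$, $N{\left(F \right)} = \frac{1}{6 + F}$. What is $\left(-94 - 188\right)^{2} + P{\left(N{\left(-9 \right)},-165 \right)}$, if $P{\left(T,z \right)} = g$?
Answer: $78999$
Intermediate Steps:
$g = -525$
$P{\left(T,z \right)} = -525$
$\left(-94 - 188\right)^{2} + P{\left(N{\left(-9 \right)},-165 \right)} = \left(-94 - 188\right)^{2} - 525 = \left(-282\right)^{2} - 525 = 79524 - 525 = 78999$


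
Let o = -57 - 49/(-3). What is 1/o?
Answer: -3/122 ≈ -0.024590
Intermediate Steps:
o = -122/3 (o = -57 - 49*(-1)/3 = -57 - 1*(-49/3) = -57 + 49/3 = -122/3 ≈ -40.667)
1/o = 1/(-122/3) = -3/122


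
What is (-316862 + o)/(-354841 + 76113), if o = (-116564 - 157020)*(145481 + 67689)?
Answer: 29160109071/139364 ≈ 2.0924e+5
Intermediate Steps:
o = -58319901280 (o = -273584*213170 = -58319901280)
(-316862 + o)/(-354841 + 76113) = (-316862 - 58319901280)/(-354841 + 76113) = -58320218142/(-278728) = -58320218142*(-1/278728) = 29160109071/139364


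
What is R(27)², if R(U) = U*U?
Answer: 531441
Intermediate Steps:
R(U) = U²
R(27)² = (27²)² = 729² = 531441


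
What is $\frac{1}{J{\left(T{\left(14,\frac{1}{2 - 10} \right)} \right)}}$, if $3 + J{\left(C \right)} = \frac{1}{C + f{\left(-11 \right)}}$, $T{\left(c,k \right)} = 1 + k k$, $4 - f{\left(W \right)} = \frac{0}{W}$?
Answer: $- \frac{321}{899} \approx -0.35706$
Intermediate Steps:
$f{\left(W \right)} = 4$ ($f{\left(W \right)} = 4 - \frac{0}{W} = 4 - 0 = 4 + 0 = 4$)
$T{\left(c,k \right)} = 1 + k^{2}$
$J{\left(C \right)} = -3 + \frac{1}{4 + C}$ ($J{\left(C \right)} = -3 + \frac{1}{C + 4} = -3 + \frac{1}{4 + C}$)
$\frac{1}{J{\left(T{\left(14,\frac{1}{2 - 10} \right)} \right)}} = \frac{1}{\frac{1}{4 + \left(1 + \left(\frac{1}{2 - 10}\right)^{2}\right)} \left(-11 - 3 \left(1 + \left(\frac{1}{2 - 10}\right)^{2}\right)\right)} = \frac{1}{\frac{1}{4 + \left(1 + \left(\frac{1}{-8}\right)^{2}\right)} \left(-11 - 3 \left(1 + \left(\frac{1}{-8}\right)^{2}\right)\right)} = \frac{1}{\frac{1}{4 + \left(1 + \left(- \frac{1}{8}\right)^{2}\right)} \left(-11 - 3 \left(1 + \left(- \frac{1}{8}\right)^{2}\right)\right)} = \frac{1}{\frac{1}{4 + \left(1 + \frac{1}{64}\right)} \left(-11 - 3 \left(1 + \frac{1}{64}\right)\right)} = \frac{1}{\frac{1}{4 + \frac{65}{64}} \left(-11 - \frac{195}{64}\right)} = \frac{1}{\frac{1}{\frac{321}{64}} \left(-11 - \frac{195}{64}\right)} = \frac{1}{\frac{64}{321} \left(- \frac{899}{64}\right)} = \frac{1}{- \frac{899}{321}} = - \frac{321}{899}$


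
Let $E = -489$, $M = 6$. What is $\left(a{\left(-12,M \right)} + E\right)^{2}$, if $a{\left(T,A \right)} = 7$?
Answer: $232324$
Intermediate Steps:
$\left(a{\left(-12,M \right)} + E\right)^{2} = \left(7 - 489\right)^{2} = \left(-482\right)^{2} = 232324$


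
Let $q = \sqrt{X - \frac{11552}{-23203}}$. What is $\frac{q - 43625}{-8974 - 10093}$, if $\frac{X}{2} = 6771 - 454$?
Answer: $\frac{43625}{19067} - \frac{\sqrt{6802150967562}}{442411601} \approx 2.2821$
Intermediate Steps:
$X = 12634$ ($X = 2 \left(6771 - 454\right) = 2 \cdot 6317 = 12634$)
$q = \frac{\sqrt{6802150967562}}{23203}$ ($q = \sqrt{12634 - \frac{11552}{-23203}} = \sqrt{12634 - - \frac{11552}{23203}} = \sqrt{12634 + \frac{11552}{23203}} = \sqrt{\frac{293158254}{23203}} = \frac{\sqrt{6802150967562}}{23203} \approx 112.4$)
$\frac{q - 43625}{-8974 - 10093} = \frac{\frac{\sqrt{6802150967562}}{23203} - 43625}{-8974 - 10093} = \frac{-43625 + \frac{\sqrt{6802150967562}}{23203}}{-19067} = \left(-43625 + \frac{\sqrt{6802150967562}}{23203}\right) \left(- \frac{1}{19067}\right) = \frac{43625}{19067} - \frac{\sqrt{6802150967562}}{442411601}$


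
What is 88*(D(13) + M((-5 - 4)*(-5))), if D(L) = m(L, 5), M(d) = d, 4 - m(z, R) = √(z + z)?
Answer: 4312 - 88*√26 ≈ 3863.3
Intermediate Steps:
m(z, R) = 4 - √2*√z (m(z, R) = 4 - √(z + z) = 4 - √(2*z) = 4 - √2*√z)
D(L) = 4 - √2*√L
88*(D(13) + M((-5 - 4)*(-5))) = 88*((4 - √2*√13) + (-5 - 4)*(-5)) = 88*((4 - √26) - 9*(-5)) = 88*((4 - √26) + 45) = 88*(49 - √26) = 4312 - 88*√26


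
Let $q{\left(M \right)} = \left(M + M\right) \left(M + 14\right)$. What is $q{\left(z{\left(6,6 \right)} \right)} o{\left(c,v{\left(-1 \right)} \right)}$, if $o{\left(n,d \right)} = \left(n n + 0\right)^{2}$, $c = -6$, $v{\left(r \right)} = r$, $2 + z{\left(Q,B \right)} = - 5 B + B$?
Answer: $808704$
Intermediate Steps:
$z{\left(Q,B \right)} = -2 - 4 B$ ($z{\left(Q,B \right)} = -2 + \left(- 5 B + B\right) = -2 - 4 B$)
$q{\left(M \right)} = 2 M \left(14 + M\right)$
$o{\left(n,d \right)} = n^{4}$ ($o{\left(n,d \right)} = \left(n^{2} + 0\right)^{2} = \left(n^{2}\right)^{2} = n^{4}$)
$q{\left(z{\left(6,6 \right)} \right)} o{\left(c,v{\left(-1 \right)} \right)} = 2 \left(-2 - 24\right) \left(14 - 26\right) \left(-6\right)^{4} = 2 \left(-2 - 24\right) \left(14 - 26\right) 1296 = 2 \left(-26\right) \left(14 - 26\right) 1296 = 2 \left(-26\right) \left(-12\right) 1296 = 624 \cdot 1296 = 808704$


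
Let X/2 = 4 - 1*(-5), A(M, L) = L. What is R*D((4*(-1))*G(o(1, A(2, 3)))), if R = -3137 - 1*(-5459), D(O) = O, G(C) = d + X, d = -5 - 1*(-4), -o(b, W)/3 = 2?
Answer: -157896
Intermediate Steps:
o(b, W) = -6 (o(b, W) = -3*2 = -6)
X = 18 (X = 2*(4 - 1*(-5)) = 2*(4 + 5) = 2*9 = 18)
d = -1 (d = -5 + 4 = -1)
G(C) = 17 (G(C) = -1 + 18 = 17)
R = 2322 (R = -3137 + 5459 = 2322)
R*D((4*(-1))*G(o(1, A(2, 3)))) = 2322*((4*(-1))*17) = 2322*(-4*17) = 2322*(-68) = -157896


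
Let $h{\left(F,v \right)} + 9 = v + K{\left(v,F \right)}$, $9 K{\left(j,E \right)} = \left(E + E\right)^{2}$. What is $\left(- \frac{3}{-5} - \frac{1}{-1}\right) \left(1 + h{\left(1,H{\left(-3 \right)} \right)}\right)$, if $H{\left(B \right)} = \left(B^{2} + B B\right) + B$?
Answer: $\frac{536}{45} \approx 11.911$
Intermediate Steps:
$K{\left(j,E \right)} = \frac{4 E^{2}}{9}$ ($K{\left(j,E \right)} = \frac{\left(E + E\right)^{2}}{9} = \frac{\left(2 E\right)^{2}}{9} = \frac{4 E^{2}}{9}$)
$H{\left(B \right)} = B + 2 B^{2}$ ($H{\left(B \right)} = \left(B^{2} + B^{2}\right) + B = 2 B^{2} + B = B + 2 B^{2}$)
$h{\left(F,v \right)} = -9 + v + \frac{4 F^{2}}{9}$ ($h{\left(F,v \right)} = -9 + \left(v + \frac{4 F^{2}}{9}\right) = -9 + v + \frac{4 F^{2}}{9}$)
$\left(- \frac{3}{-5} - \frac{1}{-1}\right) \left(1 + h{\left(1,H{\left(-3 \right)} \right)}\right) = \left(- \frac{3}{-5} - \frac{1}{-1}\right) \left(1 - \left(9 - \frac{4}{9} + 3 \left(1 + 2 \left(-3\right)\right)\right)\right) = \left(\left(-3\right) \left(- \frac{1}{5}\right) - -1\right) \left(1 - \left(\frac{77}{9} + 3 \left(1 - 6\right)\right)\right) = \left(\frac{3}{5} + 1\right) \left(1 - - \frac{58}{9}\right) = \frac{8 \left(1 + \left(-9 + 15 + \frac{4}{9}\right)\right)}{5} = \frac{8 \left(1 + \frac{58}{9}\right)}{5} = \frac{8}{5} \cdot \frac{67}{9} = \frac{536}{45}$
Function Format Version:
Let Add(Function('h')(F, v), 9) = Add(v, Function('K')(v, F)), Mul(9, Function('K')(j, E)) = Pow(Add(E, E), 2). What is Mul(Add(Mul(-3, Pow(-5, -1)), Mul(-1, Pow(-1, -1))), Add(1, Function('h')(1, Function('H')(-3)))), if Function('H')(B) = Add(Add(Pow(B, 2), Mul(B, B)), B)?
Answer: Rational(536, 45) ≈ 11.911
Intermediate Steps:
Function('K')(j, E) = Mul(Rational(4, 9), Pow(E, 2)) (Function('K')(j, E) = Mul(Rational(1, 9), Pow(Add(E, E), 2)) = Mul(Rational(1, 9), Pow(Mul(2, E), 2)) = Mul(Rational(1, 9), Mul(4, Pow(E, 2))) = Mul(Rational(4, 9), Pow(E, 2)))
Function('H')(B) = Add(B, Mul(2, Pow(B, 2))) (Function('H')(B) = Add(Add(Pow(B, 2), Pow(B, 2)), B) = Add(Mul(2, Pow(B, 2)), B) = Add(B, Mul(2, Pow(B, 2))))
Function('h')(F, v) = Add(-9, v, Mul(Rational(4, 9), Pow(F, 2))) (Function('h')(F, v) = Add(-9, Add(v, Mul(Rational(4, 9), Pow(F, 2)))) = Add(-9, v, Mul(Rational(4, 9), Pow(F, 2))))
Mul(Add(Mul(-3, Pow(-5, -1)), Mul(-1, Pow(-1, -1))), Add(1, Function('h')(1, Function('H')(-3)))) = Mul(Add(Mul(-3, Pow(-5, -1)), Mul(-1, Pow(-1, -1))), Add(1, Add(-9, Mul(-3, Add(1, Mul(2, -3))), Mul(Rational(4, 9), Pow(1, 2))))) = Mul(Add(Mul(-3, Rational(-1, 5)), Mul(-1, -1)), Add(1, Add(-9, Mul(-3, Add(1, -6)), Mul(Rational(4, 9), 1)))) = Mul(Add(Rational(3, 5), 1), Add(1, Add(-9, Mul(-3, -5), Rational(4, 9)))) = Mul(Rational(8, 5), Add(1, Add(-9, 15, Rational(4, 9)))) = Mul(Rational(8, 5), Add(1, Rational(58, 9))) = Mul(Rational(8, 5), Rational(67, 9)) = Rational(536, 45)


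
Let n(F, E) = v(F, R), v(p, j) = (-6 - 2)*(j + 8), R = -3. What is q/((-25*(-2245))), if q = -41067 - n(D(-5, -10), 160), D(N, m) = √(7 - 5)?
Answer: -41027/56125 ≈ -0.73099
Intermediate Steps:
D(N, m) = √2
v(p, j) = -64 - 8*j (v(p, j) = -8*(8 + j) = -64 - 8*j)
n(F, E) = -40 (n(F, E) = -64 - 8*(-3) = -64 + 24 = -40)
q = -41027 (q = -41067 - 1*(-40) = -41067 + 40 = -41027)
q/((-25*(-2245))) = -41027/((-25*(-2245))) = -41027/56125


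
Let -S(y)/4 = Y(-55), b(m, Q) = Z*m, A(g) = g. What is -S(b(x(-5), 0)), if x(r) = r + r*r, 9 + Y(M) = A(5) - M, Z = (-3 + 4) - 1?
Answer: 204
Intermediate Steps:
Z = 0 (Z = 1 - 1 = 0)
Y(M) = -4 - M (Y(M) = -9 + (5 - M) = -4 - M)
x(r) = r + r**2
b(m, Q) = 0 (b(m, Q) = 0*m = 0)
S(y) = -204 (S(y) = -4*(-4 - 1*(-55)) = -4*(-4 + 55) = -4*51 = -204)
-S(b(x(-5), 0)) = -1*(-204) = 204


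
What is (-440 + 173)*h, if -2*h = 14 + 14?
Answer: 3738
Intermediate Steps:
h = -14 (h = -(14 + 14)/2 = -1/2*28 = -14)
(-440 + 173)*h = (-440 + 173)*(-14) = -267*(-14) = 3738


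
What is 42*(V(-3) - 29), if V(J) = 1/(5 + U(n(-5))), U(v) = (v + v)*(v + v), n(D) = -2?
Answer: -1216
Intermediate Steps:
U(v) = 4*v**2 (U(v) = (2*v)*(2*v) = 4*v**2)
V(J) = 1/21 (V(J) = 1/(5 + 4*(-2)**2) = 1/(5 + 4*4) = 1/(5 + 16) = 1/21)
42*(V(-3) - 29) = 42*(1/21 - 29) = 42*(-608/21) = -1216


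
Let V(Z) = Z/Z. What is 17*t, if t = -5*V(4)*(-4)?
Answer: 340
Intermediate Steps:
V(Z) = 1
t = 20 (t = -5*1*(-4) = -5*(-4) = 20)
17*t = 17*20 = 340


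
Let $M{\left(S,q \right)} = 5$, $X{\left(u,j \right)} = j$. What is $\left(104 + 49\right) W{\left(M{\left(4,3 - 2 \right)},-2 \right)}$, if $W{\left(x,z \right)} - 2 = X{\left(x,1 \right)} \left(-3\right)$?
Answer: $-153$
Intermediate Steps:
$W{\left(x,z \right)} = -1$ ($W{\left(x,z \right)} = 2 + 1 \left(-3\right) = 2 - 3 = -1$)
$\left(104 + 49\right) W{\left(M{\left(4,3 - 2 \right)},-2 \right)} = \left(104 + 49\right) \left(-1\right) = 153 \left(-1\right) = -153$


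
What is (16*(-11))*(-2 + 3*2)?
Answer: -704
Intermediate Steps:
(16*(-11))*(-2 + 3*2) = -176*(-2 + 6) = -176*4 = -704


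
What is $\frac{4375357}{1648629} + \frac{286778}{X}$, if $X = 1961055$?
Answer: $\frac{1005900694333}{359228015955} \approx 2.8002$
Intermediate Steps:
$\frac{4375357}{1648629} + \frac{286778}{X} = \frac{4375357}{1648629} + \frac{286778}{1961055} = \frac{1005900694333}{359228015955}$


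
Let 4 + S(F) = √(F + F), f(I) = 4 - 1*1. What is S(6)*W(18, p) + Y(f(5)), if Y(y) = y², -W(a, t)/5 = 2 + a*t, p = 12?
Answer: 4369 - 2180*√3 ≈ 593.13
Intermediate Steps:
f(I) = 3 (f(I) = 4 - 1 = 3)
W(a, t) = -10 - 5*a*t (W(a, t) = -5*(2 + a*t) = -10 - 5*a*t)
S(F) = -4 + √2*√F (S(F) = -4 + √(F + F) = -4 + √(2*F) = -4 + √2*√F)
S(6)*W(18, p) + Y(f(5)) = (-4 + √2*√6)*(-10 - 5*18*12) + 3² = (-4 + 2*√3)*(-10 - 1080) + 9 = (-4 + 2*√3)*(-1090) + 9 = (4360 - 2180*√3) + 9 = 4369 - 2180*√3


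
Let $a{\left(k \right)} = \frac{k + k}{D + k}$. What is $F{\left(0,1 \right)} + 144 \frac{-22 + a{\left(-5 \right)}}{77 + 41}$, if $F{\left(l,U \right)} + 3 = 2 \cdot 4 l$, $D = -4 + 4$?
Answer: $- \frac{1617}{59} \approx -27.407$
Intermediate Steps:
$D = 0$
$a{\left(k \right)} = 2$ ($a{\left(k \right)} = \frac{k + k}{0 + k} = \frac{2 k}{k} = 2$)
$F{\left(l,U \right)} = -3 + 8 l$ ($F{\left(l,U \right)} = -3 + 2 \cdot 4 l = -3 + 8 l$)
$F{\left(0,1 \right)} + 144 \frac{-22 + a{\left(-5 \right)}}{77 + 41} = \left(-3 + 8 \cdot 0\right) + 144 \frac{-22 + 2}{77 + 41} = \left(-3 + 0\right) + 144 \left(- \frac{20}{118}\right) = -3 + 144 \left(\left(-20\right) \frac{1}{118}\right) = -3 + 144 \left(- \frac{10}{59}\right) = -3 - \frac{1440}{59} = - \frac{1617}{59}$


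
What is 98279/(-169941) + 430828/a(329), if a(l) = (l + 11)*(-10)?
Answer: -18387372437/144449850 ≈ -127.29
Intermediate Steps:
a(l) = -110 - 10*l (a(l) = (11 + l)*(-10) = -110 - 10*l)
98279/(-169941) + 430828/a(329) = 98279/(-169941) + 430828/(-110 - 10*329) = 98279*(-1/169941) + 430828/(-110 - 3290) = -98279/169941 + 430828/(-3400) = -98279/169941 + 430828*(-1/3400) = -98279/169941 - 107707/850 = -18387372437/144449850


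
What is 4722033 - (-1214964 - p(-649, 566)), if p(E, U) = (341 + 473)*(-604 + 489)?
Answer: 5843387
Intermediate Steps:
p(E, U) = -93610 (p(E, U) = 814*(-115) = -93610)
4722033 - (-1214964 - p(-649, 566)) = 4722033 - (-1214964 - 1*(-93610)) = 4722033 - (-1214964 + 93610) = 4722033 - 1*(-1121354) = 4722033 + 1121354 = 5843387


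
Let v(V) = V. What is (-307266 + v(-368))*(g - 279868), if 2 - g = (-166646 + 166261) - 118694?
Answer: 49463547958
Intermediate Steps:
g = 119081 (g = 2 - ((-166646 + 166261) - 118694) = 2 - (-385 - 118694) = 2 - 1*(-119079) = 2 + 119079 = 119081)
(-307266 + v(-368))*(g - 279868) = (-307266 - 368)*(119081 - 279868) = -307634*(-160787) = 49463547958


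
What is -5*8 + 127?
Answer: 87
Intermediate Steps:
-5*8 + 127 = -40 + 127 = 87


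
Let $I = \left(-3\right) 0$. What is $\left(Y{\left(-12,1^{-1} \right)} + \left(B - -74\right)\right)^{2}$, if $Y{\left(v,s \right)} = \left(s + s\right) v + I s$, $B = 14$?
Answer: $4096$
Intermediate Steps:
$I = 0$
$Y{\left(v,s \right)} = 2 s v$ ($Y{\left(v,s \right)} = \left(s + s\right) v + 0 s = 2 s v + 0 = 2 s v$)
$\left(Y{\left(-12,1^{-1} \right)} + \left(B - -74\right)\right)^{2} = \left(2 \cdot 1^{-1} \left(-12\right) + \left(14 - -74\right)\right)^{2} = \left(2 \cdot 1 \left(-12\right) + \left(14 + 74\right)\right)^{2} = \left(-24 + 88\right)^{2} = 64^{2} = 4096$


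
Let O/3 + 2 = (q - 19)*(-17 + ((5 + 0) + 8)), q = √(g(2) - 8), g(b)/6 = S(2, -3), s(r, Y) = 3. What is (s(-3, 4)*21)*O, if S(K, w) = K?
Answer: 12474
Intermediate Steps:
g(b) = 12 (g(b) = 6*2 = 12)
q = 2 (q = √(12 - 8) = √4 = 2)
O = 198 (O = -6 + 3*((2 - 19)*(-17 + ((5 + 0) + 8))) = -6 + 3*(-17*(-17 + (5 + 8))) = -6 + 3*(-17*(-17 + 13)) = -6 + 3*(-17*(-4)) = -6 + 3*68 = -6 + 204 = 198)
(s(-3, 4)*21)*O = (3*21)*198 = 63*198 = 12474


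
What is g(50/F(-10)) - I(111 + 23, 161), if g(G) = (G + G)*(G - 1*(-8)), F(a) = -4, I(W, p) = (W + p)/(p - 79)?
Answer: 4465/41 ≈ 108.90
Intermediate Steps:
I(W, p) = (W + p)/(-79 + p)
g(G) = 2*G*(8 + G) (g(G) = (2*G)*(G + 8) = (2*G)*(8 + G) = 2*G*(8 + G))
g(50/F(-10)) - I(111 + 23, 161) = 2*(50/(-4))*(8 + 50/(-4)) - ((111 + 23) + 161)/(-79 + 161) = 2*(50*(-1/4))*(8 + 50*(-1/4)) - (134 + 161)/82 = 2*(-25/2)*(8 - 25/2) - 295/82 = 2*(-25/2)*(-9/2) - 1*295/82 = 225/2 - 295/82 = 4465/41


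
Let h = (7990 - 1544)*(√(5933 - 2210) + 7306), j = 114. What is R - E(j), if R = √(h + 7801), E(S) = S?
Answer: -114 + √(47102277 + 6446*√3723) ≈ 6777.7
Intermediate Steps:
h = 47094476 + 6446*√3723 (h = 6446*(√3723 + 7306) = 6446*(7306 + √3723) = 47094476 + 6446*√3723 ≈ 4.7488e+7)
R = √(47102277 + 6446*√3723) (R = √((47094476 + 6446*√3723) + 7801) = √(47102277 + 6446*√3723) ≈ 6891.7)
R - E(j) = √(47102277 + 6446*√3723) - 1*114 = √(47102277 + 6446*√3723) - 114 = -114 + √(47102277 + 6446*√3723)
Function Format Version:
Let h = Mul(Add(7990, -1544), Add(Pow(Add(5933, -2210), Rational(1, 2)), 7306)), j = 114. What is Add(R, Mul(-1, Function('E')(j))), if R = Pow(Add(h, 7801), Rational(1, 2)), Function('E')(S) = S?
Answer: Add(-114, Pow(Add(47102277, Mul(6446, Pow(3723, Rational(1, 2)))), Rational(1, 2))) ≈ 6777.7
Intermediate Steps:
h = Add(47094476, Mul(6446, Pow(3723, Rational(1, 2)))) (h = Mul(6446, Add(Pow(3723, Rational(1, 2)), 7306)) = Mul(6446, Add(7306, Pow(3723, Rational(1, 2)))) = Add(47094476, Mul(6446, Pow(3723, Rational(1, 2)))) ≈ 4.7488e+7)
R = Pow(Add(47102277, Mul(6446, Pow(3723, Rational(1, 2)))), Rational(1, 2)) (R = Pow(Add(Add(47094476, Mul(6446, Pow(3723, Rational(1, 2)))), 7801), Rational(1, 2)) = Pow(Add(47102277, Mul(6446, Pow(3723, Rational(1, 2)))), Rational(1, 2)) ≈ 6891.7)
Add(R, Mul(-1, Function('E')(j))) = Add(Pow(Add(47102277, Mul(6446, Pow(3723, Rational(1, 2)))), Rational(1, 2)), Mul(-1, 114)) = Add(Pow(Add(47102277, Mul(6446, Pow(3723, Rational(1, 2)))), Rational(1, 2)), -114) = Add(-114, Pow(Add(47102277, Mul(6446, Pow(3723, Rational(1, 2)))), Rational(1, 2)))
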